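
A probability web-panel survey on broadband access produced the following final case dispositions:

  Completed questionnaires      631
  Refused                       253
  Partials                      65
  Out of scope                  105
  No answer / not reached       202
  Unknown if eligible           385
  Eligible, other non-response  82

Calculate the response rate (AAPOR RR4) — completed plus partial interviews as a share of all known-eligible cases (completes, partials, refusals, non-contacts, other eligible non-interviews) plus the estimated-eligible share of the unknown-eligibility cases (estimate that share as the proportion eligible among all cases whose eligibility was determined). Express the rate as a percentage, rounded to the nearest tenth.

43.8%

Num: 631 + 65 = 696
Eligible (known): 631 + 65 + 253 + 202 + 82 = 1233
e = 1233 / (1233 + 105) = 1233 / 1338 = 0.9215
Eligible share of unknowns: 0.9215 × 385 = 354.78
Denominator: 1233 + 354.78 = 1587.78
RR4 = 696 / 1587.78 = 0.4383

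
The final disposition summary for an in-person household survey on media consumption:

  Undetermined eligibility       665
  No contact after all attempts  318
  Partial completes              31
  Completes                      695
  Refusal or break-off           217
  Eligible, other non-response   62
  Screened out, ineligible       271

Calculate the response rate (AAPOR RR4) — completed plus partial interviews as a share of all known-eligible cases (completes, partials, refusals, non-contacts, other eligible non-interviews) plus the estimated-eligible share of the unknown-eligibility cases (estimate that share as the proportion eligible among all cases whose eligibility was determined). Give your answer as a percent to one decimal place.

Num: 695 + 31 = 726
Known eligible: 695 + 31 + 217 + 318 + 62 = 1323
e = 1323 / (1323 + 271) = 1323 / 1594 = 0.8300
Estimated eligible among unknowns: 0.8300 × 665 = 551.95
Denominator: 1323 + 551.95 = 1874.95
RR4 = 726 / 1874.95 = 0.3872

38.7%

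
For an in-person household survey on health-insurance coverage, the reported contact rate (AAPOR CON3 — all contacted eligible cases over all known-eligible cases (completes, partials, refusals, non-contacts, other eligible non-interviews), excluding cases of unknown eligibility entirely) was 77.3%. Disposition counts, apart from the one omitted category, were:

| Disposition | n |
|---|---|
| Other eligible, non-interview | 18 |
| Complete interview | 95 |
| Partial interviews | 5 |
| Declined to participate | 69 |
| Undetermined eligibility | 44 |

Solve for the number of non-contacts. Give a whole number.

55

Num = 95 + 5 + 69 + 18 = 187
CON3 = 187 / D = 0.773
D = 187 / 0.773 = 241.9
Remaining denominator categories sum to 187
non-contacts = 241.9 − 187 ≈ 55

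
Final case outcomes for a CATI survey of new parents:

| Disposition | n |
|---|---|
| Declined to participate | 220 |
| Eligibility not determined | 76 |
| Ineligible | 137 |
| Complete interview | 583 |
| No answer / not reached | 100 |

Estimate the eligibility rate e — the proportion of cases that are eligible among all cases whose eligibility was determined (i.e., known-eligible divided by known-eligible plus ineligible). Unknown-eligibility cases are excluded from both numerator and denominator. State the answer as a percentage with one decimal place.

Known eligible = 583 + 220 + 100 = 903
e = 903 / (903 + 137) = 903 / 1040 = 0.8683

86.8%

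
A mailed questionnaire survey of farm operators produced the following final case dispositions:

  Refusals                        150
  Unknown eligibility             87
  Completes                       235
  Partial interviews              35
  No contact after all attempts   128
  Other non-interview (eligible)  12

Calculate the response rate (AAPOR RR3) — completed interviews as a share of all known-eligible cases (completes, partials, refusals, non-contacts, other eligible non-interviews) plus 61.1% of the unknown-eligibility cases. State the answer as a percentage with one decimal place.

38.3%

Numerator → 235
Eligible (known) → 235 + 35 + 150 + 128 + 12 = 560
e × U → 0.6110 × 87 = 53.16
Denominator → 560 + 53.16 = 613.16
RR3 = 235 / 613.16 = 0.3833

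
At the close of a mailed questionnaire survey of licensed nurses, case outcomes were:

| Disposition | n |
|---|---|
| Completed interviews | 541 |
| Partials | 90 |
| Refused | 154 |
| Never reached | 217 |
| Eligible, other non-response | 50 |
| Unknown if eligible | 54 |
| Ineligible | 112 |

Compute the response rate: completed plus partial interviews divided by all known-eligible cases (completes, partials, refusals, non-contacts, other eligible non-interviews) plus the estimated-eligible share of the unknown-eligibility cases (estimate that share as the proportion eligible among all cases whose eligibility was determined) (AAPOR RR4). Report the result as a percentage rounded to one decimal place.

57.3%

Top = 541 + 90 = 631
Determined eligible = 541 + 90 + 154 + 217 + 50 = 1052
e = 1052 / (1052 + 112) = 1052 / 1164 = 0.9038
Estimated eligible among unknowns = 0.9038 × 54 = 48.81
Denominator = 1052 + 48.81 = 1100.81
RR4 = 631 / 1100.81 = 0.5732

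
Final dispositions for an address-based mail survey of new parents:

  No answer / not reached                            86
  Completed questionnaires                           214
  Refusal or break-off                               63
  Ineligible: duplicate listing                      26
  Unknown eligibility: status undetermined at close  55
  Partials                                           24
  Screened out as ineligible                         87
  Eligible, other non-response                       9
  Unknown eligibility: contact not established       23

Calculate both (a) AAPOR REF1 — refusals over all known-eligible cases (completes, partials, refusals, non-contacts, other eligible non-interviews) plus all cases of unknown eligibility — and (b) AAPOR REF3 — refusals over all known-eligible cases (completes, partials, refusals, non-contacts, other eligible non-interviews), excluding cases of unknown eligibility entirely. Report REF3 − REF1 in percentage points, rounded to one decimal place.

Unknown eligibility = 23 + 55 = 78
Ineligible = 87 + 26 = 113
Num → 63
Denominator → 214 + 24 + 63 + 86 + 9 + 78 = 474
REF1 = 63 / 474 = 0.1329
Denominator → 214 + 24 + 63 + 86 + 9 = 396
REF3 = 63 / 396 = 0.1591
Difference = 15.91 − 13.29 = 2.62 percentage points

2.6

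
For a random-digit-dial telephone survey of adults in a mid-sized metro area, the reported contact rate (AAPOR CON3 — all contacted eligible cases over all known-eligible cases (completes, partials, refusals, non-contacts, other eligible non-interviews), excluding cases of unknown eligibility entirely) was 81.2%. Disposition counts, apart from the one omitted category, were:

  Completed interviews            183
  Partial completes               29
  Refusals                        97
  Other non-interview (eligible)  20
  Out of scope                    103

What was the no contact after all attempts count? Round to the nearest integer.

76

Num: 183 + 29 + 97 + 20 = 329
CON3 = 329 / D = 0.812
D = 329 / 0.812 = 405.2
Rest of base = 329
no contact after all attempts = 405.2 − 329 ≈ 76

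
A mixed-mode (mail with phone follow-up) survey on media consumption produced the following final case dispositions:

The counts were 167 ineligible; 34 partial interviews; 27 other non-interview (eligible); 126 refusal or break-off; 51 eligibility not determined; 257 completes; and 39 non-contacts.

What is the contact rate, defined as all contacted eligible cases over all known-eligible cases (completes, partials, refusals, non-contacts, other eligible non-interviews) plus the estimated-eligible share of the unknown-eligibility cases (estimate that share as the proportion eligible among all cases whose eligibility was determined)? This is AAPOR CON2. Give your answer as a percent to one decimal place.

Numerator → 257 + 34 + 126 + 27 = 444
Known eligible → 257 + 34 + 126 + 39 + 27 = 483
e = 483 / (483 + 167) = 483 / 650 = 0.7431
Estimated eligible among unknowns → 0.7431 × 51 = 37.90
Denom → 483 + 37.90 = 520.90
CON2 = 444 / 520.90 = 0.8524

85.2%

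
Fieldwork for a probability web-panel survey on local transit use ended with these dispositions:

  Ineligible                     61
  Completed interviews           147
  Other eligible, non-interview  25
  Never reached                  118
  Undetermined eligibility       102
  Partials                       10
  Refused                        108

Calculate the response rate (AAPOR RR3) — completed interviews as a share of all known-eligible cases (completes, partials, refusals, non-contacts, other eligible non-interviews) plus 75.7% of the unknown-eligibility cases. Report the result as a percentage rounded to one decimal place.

30.3%

Top → 147
Known eligible → 147 + 10 + 108 + 118 + 25 = 408
Estimated eligible among unknowns → 0.7570 × 102 = 77.21
Denominator → 408 + 77.21 = 485.21
RR3 = 147 / 485.21 = 0.3030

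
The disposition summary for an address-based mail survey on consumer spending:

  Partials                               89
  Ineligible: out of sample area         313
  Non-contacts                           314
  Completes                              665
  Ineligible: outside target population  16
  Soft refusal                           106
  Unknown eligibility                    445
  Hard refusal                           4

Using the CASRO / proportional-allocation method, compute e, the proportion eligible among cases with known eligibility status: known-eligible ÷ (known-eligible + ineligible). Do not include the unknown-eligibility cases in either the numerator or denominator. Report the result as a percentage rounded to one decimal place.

Refused = 4 + 106 = 110
Not eligible = 16 + 313 = 329
Known eligible: 665 + 89 + 110 + 314 = 1178
e = 1178 / (1178 + 329) = 1178 / 1507 = 0.7817

78.2%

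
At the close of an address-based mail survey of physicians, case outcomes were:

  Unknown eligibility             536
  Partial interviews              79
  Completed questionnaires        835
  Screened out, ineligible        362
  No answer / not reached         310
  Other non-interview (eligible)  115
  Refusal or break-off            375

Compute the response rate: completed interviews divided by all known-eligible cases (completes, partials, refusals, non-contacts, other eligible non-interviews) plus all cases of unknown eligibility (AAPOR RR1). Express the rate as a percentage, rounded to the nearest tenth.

37.1%

Num: 835
Base: 835 + 79 + 375 + 310 + 115 + 536 = 2250
RR1 = 835 / 2250 = 0.3711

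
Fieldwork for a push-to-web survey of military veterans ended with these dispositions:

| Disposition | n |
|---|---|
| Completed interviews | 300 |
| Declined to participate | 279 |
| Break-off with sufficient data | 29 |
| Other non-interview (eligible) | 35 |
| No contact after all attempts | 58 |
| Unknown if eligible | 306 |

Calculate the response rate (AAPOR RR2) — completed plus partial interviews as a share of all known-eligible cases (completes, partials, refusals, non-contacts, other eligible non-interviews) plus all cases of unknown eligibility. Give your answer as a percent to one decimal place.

32.7%

Num: 300 + 29 = 329
Base: 300 + 29 + 279 + 58 + 35 + 306 = 1007
RR2 = 329 / 1007 = 0.3267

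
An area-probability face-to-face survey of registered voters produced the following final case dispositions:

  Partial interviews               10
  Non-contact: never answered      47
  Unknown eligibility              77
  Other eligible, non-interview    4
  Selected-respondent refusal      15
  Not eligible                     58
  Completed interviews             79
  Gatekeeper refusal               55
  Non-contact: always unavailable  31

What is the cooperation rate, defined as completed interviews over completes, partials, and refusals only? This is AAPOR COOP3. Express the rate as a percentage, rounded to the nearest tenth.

49.7%

Declined to participate = 55 + 15 = 70
No contact after all attempts = 47 + 31 = 78
Top: 79
Denom: 79 + 10 + 70 = 159
COOP3 = 79 / 159 = 0.4969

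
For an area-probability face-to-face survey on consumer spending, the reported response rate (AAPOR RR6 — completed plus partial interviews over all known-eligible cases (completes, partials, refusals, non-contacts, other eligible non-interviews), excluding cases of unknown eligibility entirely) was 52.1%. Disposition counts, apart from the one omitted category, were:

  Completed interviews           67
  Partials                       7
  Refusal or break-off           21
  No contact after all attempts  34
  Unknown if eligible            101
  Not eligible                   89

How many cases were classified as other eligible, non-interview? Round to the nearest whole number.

Num → 67 + 7 = 74
RR6 = 74 / D = 0.521
D = 74 / 0.521 = 142.0
Other denominator terms total 129
other eligible, non-interview = 142.0 − 129 ≈ 13

13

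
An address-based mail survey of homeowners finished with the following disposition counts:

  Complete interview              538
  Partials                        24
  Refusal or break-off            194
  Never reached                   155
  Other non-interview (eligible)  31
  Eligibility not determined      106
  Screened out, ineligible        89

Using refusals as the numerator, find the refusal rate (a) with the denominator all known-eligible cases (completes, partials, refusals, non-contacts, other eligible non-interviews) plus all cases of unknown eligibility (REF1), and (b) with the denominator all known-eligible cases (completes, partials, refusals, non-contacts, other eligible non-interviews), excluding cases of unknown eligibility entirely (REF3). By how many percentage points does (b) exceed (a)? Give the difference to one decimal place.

Num = 194
Denom = 538 + 24 + 194 + 155 + 31 + 106 = 1048
REF1 = 194 / 1048 = 0.1851
Denom = 538 + 24 + 194 + 155 + 31 = 942
REF3 = 194 / 942 = 0.2059
Difference = 20.59 − 18.51 = 2.08 percentage points

2.1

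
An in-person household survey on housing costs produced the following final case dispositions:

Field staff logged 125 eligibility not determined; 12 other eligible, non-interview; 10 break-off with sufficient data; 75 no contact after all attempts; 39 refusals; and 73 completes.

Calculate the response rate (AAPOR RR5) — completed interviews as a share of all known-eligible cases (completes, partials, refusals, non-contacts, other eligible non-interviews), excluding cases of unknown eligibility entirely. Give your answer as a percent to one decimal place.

Top → 73
Denominator → 73 + 10 + 39 + 75 + 12 = 209
RR5 = 73 / 209 = 0.3493

34.9%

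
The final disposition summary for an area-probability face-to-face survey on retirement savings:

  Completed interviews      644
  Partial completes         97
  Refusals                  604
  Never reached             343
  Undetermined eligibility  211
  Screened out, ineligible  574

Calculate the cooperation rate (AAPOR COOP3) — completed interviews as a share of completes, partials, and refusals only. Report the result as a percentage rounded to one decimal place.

Top: 644
Denom: 644 + 97 + 604 = 1345
COOP3 = 644 / 1345 = 0.4788

47.9%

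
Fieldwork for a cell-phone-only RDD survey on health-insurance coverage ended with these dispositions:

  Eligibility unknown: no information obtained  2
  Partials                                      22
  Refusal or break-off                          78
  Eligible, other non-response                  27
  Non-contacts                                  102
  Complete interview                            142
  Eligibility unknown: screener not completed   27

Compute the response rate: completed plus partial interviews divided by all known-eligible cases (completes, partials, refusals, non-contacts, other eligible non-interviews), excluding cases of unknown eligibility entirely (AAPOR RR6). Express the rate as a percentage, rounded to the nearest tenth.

44.2%

Eligibility not determined = 27 + 2 = 29
Numerator → 142 + 22 = 164
Base → 142 + 22 + 78 + 102 + 27 = 371
RR6 = 164 / 371 = 0.4420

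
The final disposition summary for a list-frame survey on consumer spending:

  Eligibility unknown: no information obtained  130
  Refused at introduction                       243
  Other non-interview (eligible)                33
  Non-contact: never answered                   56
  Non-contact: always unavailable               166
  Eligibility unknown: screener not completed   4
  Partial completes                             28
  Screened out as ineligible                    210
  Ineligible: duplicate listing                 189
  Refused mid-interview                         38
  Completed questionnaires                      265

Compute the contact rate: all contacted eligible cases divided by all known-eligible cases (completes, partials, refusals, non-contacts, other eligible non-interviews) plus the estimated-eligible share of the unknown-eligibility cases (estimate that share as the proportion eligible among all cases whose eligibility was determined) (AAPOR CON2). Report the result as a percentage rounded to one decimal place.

66.0%

Refusals = 243 + 38 = 281
Non-contacts = 56 + 166 = 222
Eligibility not determined = 4 + 130 = 134
Out of scope = 210 + 189 = 399
Numerator: 265 + 28 + 281 + 33 = 607
Eligible (known): 265 + 28 + 281 + 222 + 33 = 829
e = 829 / (829 + 399) = 829 / 1228 = 0.6751
Eligible share of unknowns: 0.6751 × 134 = 90.46
Denom: 829 + 90.46 = 919.46
CON2 = 607 / 919.46 = 0.6602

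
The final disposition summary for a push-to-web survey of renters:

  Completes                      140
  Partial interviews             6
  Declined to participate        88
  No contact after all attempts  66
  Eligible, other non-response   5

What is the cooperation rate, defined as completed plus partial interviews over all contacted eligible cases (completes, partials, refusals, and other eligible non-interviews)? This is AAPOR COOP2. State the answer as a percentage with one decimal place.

Numerator = 140 + 6 = 146
Denom = 140 + 6 + 88 + 5 = 239
COOP2 = 146 / 239 = 0.6109

61.1%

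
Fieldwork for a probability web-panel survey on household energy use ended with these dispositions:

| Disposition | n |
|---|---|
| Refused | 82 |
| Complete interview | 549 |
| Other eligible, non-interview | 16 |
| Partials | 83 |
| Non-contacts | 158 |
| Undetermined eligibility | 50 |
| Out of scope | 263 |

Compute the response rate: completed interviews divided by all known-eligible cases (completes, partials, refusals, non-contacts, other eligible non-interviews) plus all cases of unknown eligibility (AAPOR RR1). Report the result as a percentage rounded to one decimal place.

Top → 549
Base → 549 + 83 + 82 + 158 + 16 + 50 = 938
RR1 = 549 / 938 = 0.5853

58.5%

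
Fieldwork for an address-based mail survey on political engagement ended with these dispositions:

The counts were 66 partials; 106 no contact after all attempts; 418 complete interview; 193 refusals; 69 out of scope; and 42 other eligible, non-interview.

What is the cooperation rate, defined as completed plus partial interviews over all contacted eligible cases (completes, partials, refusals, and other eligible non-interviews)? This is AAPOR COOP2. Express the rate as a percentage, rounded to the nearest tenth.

67.3%

Numerator → 418 + 66 = 484
Denominator → 418 + 66 + 193 + 42 = 719
COOP2 = 484 / 719 = 0.6732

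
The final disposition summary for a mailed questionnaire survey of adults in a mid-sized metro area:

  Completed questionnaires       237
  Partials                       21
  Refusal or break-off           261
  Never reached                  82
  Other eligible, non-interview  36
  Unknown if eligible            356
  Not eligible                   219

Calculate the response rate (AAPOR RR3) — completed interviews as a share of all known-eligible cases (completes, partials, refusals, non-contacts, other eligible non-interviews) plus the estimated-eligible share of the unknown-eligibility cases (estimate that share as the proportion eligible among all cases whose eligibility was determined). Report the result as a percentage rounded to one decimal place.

Numerator = 237
Eligible (known) = 237 + 21 + 261 + 82 + 36 = 637
e = 637 / (637 + 219) = 637 / 856 = 0.7442
e × U = 0.7442 × 356 = 264.94
Denominator = 637 + 264.94 = 901.94
RR3 = 237 / 901.94 = 0.2628

26.3%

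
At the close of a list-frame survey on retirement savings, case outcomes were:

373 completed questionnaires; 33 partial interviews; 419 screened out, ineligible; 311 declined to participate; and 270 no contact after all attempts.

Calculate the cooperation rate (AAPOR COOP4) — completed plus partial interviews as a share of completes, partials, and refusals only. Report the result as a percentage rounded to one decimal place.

Num: 373 + 33 = 406
Base: 373 + 33 + 311 = 717
COOP4 = 406 / 717 = 0.5662

56.6%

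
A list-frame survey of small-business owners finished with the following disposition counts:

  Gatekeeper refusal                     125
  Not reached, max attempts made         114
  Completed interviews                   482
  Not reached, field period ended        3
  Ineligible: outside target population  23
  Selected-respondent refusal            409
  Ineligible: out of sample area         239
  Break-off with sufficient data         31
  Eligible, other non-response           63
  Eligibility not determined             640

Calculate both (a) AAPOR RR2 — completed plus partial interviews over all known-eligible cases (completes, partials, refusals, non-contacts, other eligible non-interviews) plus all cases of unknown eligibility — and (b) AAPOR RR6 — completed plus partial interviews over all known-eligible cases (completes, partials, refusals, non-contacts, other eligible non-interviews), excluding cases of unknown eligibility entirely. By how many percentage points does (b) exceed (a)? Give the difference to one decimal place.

Refused = 125 + 409 = 534
Non-contacts = 3 + 114 = 117
Ineligible = 23 + 239 = 262
Numerator → 482 + 31 = 513
Base → 482 + 31 + 534 + 117 + 63 + 640 = 1867
RR2 = 513 / 1867 = 0.2748
Base → 482 + 31 + 534 + 117 + 63 = 1227
RR6 = 513 / 1227 = 0.4181
Difference = 41.81 − 27.48 = 14.33 percentage points

14.3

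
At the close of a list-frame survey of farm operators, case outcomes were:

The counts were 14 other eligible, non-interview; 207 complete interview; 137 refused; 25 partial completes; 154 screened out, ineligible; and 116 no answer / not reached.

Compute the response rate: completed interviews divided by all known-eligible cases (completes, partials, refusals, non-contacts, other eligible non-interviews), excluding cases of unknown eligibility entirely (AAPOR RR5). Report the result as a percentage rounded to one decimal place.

Top → 207
Denom → 207 + 25 + 137 + 116 + 14 = 499
RR5 = 207 / 499 = 0.4148

41.5%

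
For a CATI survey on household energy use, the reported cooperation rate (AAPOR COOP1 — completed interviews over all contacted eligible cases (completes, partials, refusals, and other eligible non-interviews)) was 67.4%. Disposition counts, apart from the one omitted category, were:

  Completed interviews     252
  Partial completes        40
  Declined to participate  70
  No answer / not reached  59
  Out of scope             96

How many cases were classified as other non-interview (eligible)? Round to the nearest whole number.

12

COOP1 = 252 / D = 0.674
D = 252 / 0.674 = 373.9
Remaining denominator categories sum to 362
other non-interview (eligible) = 373.9 − 362 ≈ 12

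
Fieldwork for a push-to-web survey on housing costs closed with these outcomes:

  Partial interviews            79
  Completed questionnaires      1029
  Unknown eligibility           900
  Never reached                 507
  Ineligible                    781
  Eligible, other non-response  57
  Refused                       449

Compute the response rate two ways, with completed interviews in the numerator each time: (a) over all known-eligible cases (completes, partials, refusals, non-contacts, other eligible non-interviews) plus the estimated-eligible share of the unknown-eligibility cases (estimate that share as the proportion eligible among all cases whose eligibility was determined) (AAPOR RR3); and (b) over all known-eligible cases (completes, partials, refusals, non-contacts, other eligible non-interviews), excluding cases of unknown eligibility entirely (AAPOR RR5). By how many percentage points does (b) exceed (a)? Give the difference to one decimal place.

Top = 1029
Known eligible = 1029 + 79 + 449 + 507 + 57 = 2121
e = 2121 / (2121 + 781) = 2121 / 2902 = 0.7309
e × U = 0.7309 × 900 = 657.81
Denom = 2121 + 657.81 = 2778.81
RR3 = 1029 / 2778.81 = 0.3703
Denom = 1029 + 79 + 449 + 507 + 57 = 2121
RR5 = 1029 / 2121 = 0.4851
Difference = 48.51 − 37.03 = 11.48 percentage points

11.5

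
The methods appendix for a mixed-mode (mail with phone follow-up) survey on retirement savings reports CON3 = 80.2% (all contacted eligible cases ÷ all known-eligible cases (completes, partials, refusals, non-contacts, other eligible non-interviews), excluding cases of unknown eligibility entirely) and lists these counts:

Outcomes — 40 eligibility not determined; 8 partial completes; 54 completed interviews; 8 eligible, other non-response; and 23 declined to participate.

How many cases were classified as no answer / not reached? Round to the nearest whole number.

Numerator → 54 + 8 + 23 + 8 = 93
CON3 = 93 / D = 0.802
D = 93 / 0.802 = 116.0
Rest of base = 93
no answer / not reached = 116.0 − 93 ≈ 23

23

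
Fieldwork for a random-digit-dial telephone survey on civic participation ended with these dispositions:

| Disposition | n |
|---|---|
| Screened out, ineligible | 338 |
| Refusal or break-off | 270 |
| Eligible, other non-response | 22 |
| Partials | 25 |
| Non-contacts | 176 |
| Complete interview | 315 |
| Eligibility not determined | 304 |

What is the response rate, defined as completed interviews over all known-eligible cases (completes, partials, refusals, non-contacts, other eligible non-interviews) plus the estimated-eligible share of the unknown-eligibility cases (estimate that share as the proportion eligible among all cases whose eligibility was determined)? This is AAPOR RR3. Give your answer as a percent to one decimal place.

30.8%

Num: 315
Eligible (known): 315 + 25 + 270 + 176 + 22 = 808
e = 808 / (808 + 338) = 808 / 1146 = 0.7051
Eligible share of unknowns: 0.7051 × 304 = 214.35
Denom: 808 + 214.35 = 1022.35
RR3 = 315 / 1022.35 = 0.3081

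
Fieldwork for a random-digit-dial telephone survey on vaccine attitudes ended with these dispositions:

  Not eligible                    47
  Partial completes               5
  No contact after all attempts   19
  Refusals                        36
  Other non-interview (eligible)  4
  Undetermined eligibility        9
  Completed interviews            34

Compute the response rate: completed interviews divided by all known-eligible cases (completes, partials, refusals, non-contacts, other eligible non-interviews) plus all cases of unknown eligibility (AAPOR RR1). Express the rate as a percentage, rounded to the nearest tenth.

Num → 34
Denom → 34 + 5 + 36 + 19 + 4 + 9 = 107
RR1 = 34 / 107 = 0.3178

31.8%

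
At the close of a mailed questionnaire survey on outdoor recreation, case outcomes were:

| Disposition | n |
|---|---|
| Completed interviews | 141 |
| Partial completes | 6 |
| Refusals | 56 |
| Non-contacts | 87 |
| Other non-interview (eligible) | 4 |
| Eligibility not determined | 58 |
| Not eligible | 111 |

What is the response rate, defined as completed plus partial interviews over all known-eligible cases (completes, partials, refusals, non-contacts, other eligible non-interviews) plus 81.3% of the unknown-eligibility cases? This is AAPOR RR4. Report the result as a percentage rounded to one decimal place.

Numerator: 141 + 6 = 147
Determined eligible: 141 + 6 + 56 + 87 + 4 = 294
Estimated eligible among unknowns: 0.8130 × 58 = 47.15
Denom: 294 + 47.15 = 341.15
RR4 = 147 / 341.15 = 0.4309

43.1%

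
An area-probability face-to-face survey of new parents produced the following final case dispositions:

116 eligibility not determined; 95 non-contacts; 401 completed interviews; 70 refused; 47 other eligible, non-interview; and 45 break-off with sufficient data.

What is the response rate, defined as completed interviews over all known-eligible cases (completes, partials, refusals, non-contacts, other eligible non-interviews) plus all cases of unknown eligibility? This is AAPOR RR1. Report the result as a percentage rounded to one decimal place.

Top = 401
Denom = 401 + 45 + 70 + 95 + 47 + 116 = 774
RR1 = 401 / 774 = 0.5181

51.8%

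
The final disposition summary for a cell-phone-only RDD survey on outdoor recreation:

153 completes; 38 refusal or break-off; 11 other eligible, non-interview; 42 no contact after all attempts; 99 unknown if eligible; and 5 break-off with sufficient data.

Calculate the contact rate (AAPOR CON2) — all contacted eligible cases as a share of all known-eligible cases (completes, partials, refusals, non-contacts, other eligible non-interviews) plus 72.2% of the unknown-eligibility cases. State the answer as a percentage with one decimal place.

Num → 153 + 5 + 38 + 11 = 207
Determined eligible → 153 + 5 + 38 + 42 + 11 = 249
e × U → 0.7220 × 99 = 71.48
Denom → 249 + 71.48 = 320.48
CON2 = 207 / 320.48 = 0.6459

64.6%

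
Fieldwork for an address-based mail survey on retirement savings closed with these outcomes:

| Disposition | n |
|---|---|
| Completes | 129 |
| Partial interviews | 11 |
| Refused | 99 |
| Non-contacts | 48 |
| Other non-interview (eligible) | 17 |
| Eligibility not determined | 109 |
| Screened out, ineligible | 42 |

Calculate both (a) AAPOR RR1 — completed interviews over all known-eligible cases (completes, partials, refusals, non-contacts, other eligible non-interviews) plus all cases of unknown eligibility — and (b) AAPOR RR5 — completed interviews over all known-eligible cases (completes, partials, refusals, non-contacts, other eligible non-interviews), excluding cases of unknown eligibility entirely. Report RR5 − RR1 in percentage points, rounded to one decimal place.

11.2

Top → 129
Denominator → 129 + 11 + 99 + 48 + 17 + 109 = 413
RR1 = 129 / 413 = 0.3123
Denominator → 129 + 11 + 99 + 48 + 17 = 304
RR5 = 129 / 304 = 0.4243
Difference = 42.43 − 31.23 = 11.20 percentage points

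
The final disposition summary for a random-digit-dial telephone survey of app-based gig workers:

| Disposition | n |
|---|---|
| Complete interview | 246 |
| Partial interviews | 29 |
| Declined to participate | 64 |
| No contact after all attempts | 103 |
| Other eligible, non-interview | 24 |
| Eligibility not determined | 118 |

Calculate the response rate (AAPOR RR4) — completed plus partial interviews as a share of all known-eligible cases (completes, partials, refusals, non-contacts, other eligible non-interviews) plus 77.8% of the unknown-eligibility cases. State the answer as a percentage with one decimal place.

49.3%

Top: 246 + 29 = 275
Determined eligible: 246 + 29 + 64 + 103 + 24 = 466
Eligible share of unknowns: 0.7780 × 118 = 91.80
Denominator: 466 + 91.80 = 557.80
RR4 = 275 / 557.80 = 0.4930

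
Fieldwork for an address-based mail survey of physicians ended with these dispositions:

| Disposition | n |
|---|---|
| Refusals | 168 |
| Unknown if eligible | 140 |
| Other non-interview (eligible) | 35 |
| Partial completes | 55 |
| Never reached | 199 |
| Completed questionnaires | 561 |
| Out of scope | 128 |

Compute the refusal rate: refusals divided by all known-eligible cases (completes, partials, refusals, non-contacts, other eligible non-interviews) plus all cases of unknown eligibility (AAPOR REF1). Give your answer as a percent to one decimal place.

Top → 168
Base → 561 + 55 + 168 + 199 + 35 + 140 = 1158
REF1 = 168 / 1158 = 0.1451

14.5%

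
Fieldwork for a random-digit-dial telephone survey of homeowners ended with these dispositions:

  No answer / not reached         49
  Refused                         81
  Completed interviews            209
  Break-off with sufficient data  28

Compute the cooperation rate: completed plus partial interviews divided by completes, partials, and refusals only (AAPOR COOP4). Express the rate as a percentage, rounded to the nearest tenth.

Top: 209 + 28 = 237
Denominator: 209 + 28 + 81 = 318
COOP4 = 237 / 318 = 0.7453

74.5%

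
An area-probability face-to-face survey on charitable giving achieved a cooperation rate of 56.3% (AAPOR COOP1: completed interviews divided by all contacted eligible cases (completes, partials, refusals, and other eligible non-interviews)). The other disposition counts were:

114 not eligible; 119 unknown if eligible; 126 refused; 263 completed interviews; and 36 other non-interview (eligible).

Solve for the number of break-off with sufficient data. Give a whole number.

COOP1 = 263 / D = 0.563
D = 263 / 0.563 = 467.1
Other denominator terms total 425
break-off with sufficient data = 467.1 − 425 ≈ 42

42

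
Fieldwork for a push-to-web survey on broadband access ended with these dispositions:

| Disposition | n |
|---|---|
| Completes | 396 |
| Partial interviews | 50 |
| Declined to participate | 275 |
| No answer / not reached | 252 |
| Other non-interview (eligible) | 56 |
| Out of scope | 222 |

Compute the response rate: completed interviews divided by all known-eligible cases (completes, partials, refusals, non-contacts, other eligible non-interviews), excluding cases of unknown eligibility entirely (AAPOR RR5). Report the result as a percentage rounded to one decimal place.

38.5%

Top = 396
Denom = 396 + 50 + 275 + 252 + 56 = 1029
RR5 = 396 / 1029 = 0.3848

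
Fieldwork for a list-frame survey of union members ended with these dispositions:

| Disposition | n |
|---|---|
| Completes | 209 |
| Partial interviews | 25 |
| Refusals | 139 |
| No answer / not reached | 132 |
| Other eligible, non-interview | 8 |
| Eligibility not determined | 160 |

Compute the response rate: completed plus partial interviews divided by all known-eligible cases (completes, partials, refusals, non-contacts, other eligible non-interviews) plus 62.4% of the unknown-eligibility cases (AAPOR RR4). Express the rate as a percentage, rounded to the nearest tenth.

38.2%

Numerator: 209 + 25 = 234
Determined eligible: 209 + 25 + 139 + 132 + 8 = 513
Estimated eligible among unknowns: 0.6240 × 160 = 99.84
Denominator: 513 + 99.84 = 612.84
RR4 = 234 / 612.84 = 0.3818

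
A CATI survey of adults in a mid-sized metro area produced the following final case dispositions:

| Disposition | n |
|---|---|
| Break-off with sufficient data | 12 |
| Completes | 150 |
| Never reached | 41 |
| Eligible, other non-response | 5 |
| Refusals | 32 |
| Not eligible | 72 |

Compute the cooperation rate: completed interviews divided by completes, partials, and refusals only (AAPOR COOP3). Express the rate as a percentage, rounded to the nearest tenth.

77.3%

Num: 150
Denominator: 150 + 12 + 32 = 194
COOP3 = 150 / 194 = 0.7732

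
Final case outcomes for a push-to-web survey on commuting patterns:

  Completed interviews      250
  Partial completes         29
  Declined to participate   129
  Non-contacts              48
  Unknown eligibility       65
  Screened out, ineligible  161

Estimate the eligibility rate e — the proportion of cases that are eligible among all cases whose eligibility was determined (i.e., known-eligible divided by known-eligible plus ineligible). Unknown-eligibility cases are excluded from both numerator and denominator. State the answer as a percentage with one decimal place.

73.9%

Known eligible: 250 + 29 + 129 + 48 = 456
e = 456 / (456 + 161) = 456 / 617 = 0.7391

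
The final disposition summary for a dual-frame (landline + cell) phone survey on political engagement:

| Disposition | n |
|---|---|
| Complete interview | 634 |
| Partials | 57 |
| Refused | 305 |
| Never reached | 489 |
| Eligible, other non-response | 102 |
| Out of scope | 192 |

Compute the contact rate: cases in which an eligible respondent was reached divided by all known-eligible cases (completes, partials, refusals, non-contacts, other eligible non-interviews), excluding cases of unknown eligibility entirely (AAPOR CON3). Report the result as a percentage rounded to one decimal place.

69.2%

Numerator → 634 + 57 + 305 + 102 = 1098
Base → 634 + 57 + 305 + 489 + 102 = 1587
CON3 = 1098 / 1587 = 0.6919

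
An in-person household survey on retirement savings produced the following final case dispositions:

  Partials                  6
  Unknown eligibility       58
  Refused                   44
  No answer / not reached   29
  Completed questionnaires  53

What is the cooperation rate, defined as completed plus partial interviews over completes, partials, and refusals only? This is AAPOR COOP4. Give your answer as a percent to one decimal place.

Num = 53 + 6 = 59
Denominator = 53 + 6 + 44 = 103
COOP4 = 59 / 103 = 0.5728

57.3%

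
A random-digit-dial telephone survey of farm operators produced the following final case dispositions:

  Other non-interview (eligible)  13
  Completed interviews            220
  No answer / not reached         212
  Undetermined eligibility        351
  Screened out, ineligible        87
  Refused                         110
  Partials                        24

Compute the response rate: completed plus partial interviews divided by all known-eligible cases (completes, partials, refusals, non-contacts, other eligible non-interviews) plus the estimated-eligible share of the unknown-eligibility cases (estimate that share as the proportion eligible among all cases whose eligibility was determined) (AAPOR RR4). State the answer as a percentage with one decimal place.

Top: 220 + 24 = 244
Determined eligible: 220 + 24 + 110 + 212 + 13 = 579
e = 579 / (579 + 87) = 579 / 666 = 0.8694
Estimated eligible among unknowns: 0.8694 × 351 = 305.16
Denom: 579 + 305.16 = 884.16
RR4 = 244 / 884.16 = 0.2760

27.6%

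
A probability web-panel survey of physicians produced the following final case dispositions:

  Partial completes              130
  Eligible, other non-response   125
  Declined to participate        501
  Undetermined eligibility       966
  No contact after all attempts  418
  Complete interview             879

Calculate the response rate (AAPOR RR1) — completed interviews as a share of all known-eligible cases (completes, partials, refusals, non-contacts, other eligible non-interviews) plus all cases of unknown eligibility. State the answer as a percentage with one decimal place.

29.1%

Top = 879
Denom = 879 + 130 + 501 + 418 + 125 + 966 = 3019
RR1 = 879 / 3019 = 0.2912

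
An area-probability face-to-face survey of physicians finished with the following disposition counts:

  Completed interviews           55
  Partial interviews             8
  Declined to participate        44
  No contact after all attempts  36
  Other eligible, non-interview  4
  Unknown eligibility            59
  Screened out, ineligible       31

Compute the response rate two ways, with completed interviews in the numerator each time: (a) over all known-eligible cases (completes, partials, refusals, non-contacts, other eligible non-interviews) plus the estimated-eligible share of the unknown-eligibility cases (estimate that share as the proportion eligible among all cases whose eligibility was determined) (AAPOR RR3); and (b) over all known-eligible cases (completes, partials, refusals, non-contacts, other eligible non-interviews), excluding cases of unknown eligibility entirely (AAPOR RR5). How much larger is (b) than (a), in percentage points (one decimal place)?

9.3

Numerator → 55
Eligible (known) → 55 + 8 + 44 + 36 + 4 = 147
e = 147 / (147 + 31) = 147 / 178 = 0.8258
e × U → 0.8258 × 59 = 48.72
Base → 147 + 48.72 = 195.72
RR3 = 55 / 195.72 = 0.2810
Base → 55 + 8 + 44 + 36 + 4 = 147
RR5 = 55 / 147 = 0.3741
Difference = 37.41 − 28.10 = 9.31 percentage points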